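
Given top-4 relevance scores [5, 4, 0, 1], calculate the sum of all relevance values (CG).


Cumulative Gain = sum of relevance scores
Position 1: rel=5, running sum=5
Position 2: rel=4, running sum=9
Position 3: rel=0, running sum=9
Position 4: rel=1, running sum=10
CG = 10

10


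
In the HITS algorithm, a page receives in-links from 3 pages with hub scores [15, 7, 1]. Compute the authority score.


Authority = sum of hub scores of in-linkers
In-link 1: hub score = 15
In-link 2: hub score = 7
In-link 3: hub score = 1
Authority = 15 + 7 + 1 = 23

23


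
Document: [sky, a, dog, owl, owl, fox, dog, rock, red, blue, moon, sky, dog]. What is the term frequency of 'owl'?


Document has 13 words
Scanning for 'owl':
Found at positions: [3, 4]
Count = 2

2


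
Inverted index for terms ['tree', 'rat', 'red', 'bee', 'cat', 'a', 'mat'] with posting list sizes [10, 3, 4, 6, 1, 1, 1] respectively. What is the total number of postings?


Summing posting list sizes:
'tree': 10 postings
'rat': 3 postings
'red': 4 postings
'bee': 6 postings
'cat': 1 postings
'a': 1 postings
'mat': 1 postings
Total = 10 + 3 + 4 + 6 + 1 + 1 + 1 = 26

26


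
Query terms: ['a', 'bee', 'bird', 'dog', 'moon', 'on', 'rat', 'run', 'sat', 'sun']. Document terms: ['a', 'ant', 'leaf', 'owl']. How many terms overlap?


Query terms: ['a', 'bee', 'bird', 'dog', 'moon', 'on', 'rat', 'run', 'sat', 'sun']
Document terms: ['a', 'ant', 'leaf', 'owl']
Common terms: ['a']
Overlap count = 1

1


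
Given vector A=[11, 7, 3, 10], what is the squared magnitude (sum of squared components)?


|A|^2 = sum of squared components
A[0]^2 = 11^2 = 121
A[1]^2 = 7^2 = 49
A[2]^2 = 3^2 = 9
A[3]^2 = 10^2 = 100
Sum = 121 + 49 + 9 + 100 = 279

279


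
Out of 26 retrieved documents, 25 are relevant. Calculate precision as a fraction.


Precision = relevant_retrieved / total_retrieved
= 25 / 26
= 25 / (25 + 1)
= 25/26

25/26


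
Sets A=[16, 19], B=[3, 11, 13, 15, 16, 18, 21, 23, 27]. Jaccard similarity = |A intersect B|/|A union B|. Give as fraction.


A intersect B = [16]
|A intersect B| = 1
A union B = [3, 11, 13, 15, 16, 18, 19, 21, 23, 27]
|A union B| = 10
Jaccard = 1/10 = 1/10

1/10


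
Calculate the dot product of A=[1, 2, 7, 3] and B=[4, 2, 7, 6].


Dot product = sum of element-wise products
A[0]*B[0] = 1*4 = 4
A[1]*B[1] = 2*2 = 4
A[2]*B[2] = 7*7 = 49
A[3]*B[3] = 3*6 = 18
Sum = 4 + 4 + 49 + 18 = 75

75


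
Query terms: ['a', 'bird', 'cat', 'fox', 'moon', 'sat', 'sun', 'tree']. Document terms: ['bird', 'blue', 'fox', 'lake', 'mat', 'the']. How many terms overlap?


Query terms: ['a', 'bird', 'cat', 'fox', 'moon', 'sat', 'sun', 'tree']
Document terms: ['bird', 'blue', 'fox', 'lake', 'mat', 'the']
Common terms: ['bird', 'fox']
Overlap count = 2

2


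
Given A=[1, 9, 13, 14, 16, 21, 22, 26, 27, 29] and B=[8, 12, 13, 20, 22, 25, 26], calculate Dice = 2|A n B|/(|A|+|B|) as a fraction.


A intersect B = [13, 22, 26]
|A intersect B| = 3
|A| = 10, |B| = 7
Dice = 2*3 / (10+7)
= 6 / 17 = 6/17

6/17


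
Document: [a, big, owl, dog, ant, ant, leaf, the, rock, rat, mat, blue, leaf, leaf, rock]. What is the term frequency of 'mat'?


Document has 15 words
Scanning for 'mat':
Found at positions: [10]
Count = 1

1


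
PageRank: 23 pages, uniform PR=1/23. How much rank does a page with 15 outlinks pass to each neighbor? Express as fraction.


Initial PR = 1/23 = 1/23
Outlinks = 15
Contribution per link = PR / outlinks
= 1/23 / 15
= 1/345

1/345


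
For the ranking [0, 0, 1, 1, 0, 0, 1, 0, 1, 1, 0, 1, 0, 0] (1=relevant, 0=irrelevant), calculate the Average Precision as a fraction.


Computing P@k for each relevant position:
Position 1: not relevant
Position 2: not relevant
Position 3: relevant, P@3 = 1/3 = 1/3
Position 4: relevant, P@4 = 2/4 = 1/2
Position 5: not relevant
Position 6: not relevant
Position 7: relevant, P@7 = 3/7 = 3/7
Position 8: not relevant
Position 9: relevant, P@9 = 4/9 = 4/9
Position 10: relevant, P@10 = 5/10 = 1/2
Position 11: not relevant
Position 12: relevant, P@12 = 6/12 = 1/2
Position 13: not relevant
Position 14: not relevant
Sum of P@k = 1/3 + 1/2 + 3/7 + 4/9 + 1/2 + 1/2 = 341/126
AP = 341/126 / 6 = 341/756

341/756


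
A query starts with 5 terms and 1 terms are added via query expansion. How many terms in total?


Original terms: 5
Expansion terms: 1
Total = 5 + 1 = 6

6


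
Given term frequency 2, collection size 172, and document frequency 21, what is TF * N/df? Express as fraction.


TF * (N/df)
= 2 * (172/21)
= 2 * 172/21
= 344/21

344/21


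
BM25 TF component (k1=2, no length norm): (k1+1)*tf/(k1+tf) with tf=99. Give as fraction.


BM25 TF component = (k1+1)*tf / (k1+tf)
k1 = 2, tf = 99
Numerator = (2+1)*99 = 297
Denominator = 2 + 99 = 101
= 297/101 = 297/101

297/101


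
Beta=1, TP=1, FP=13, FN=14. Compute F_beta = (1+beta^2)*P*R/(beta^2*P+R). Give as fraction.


P = TP/(TP+FP) = 1/14 = 1/14
R = TP/(TP+FN) = 1/15 = 1/15
beta^2 = 1^2 = 1
(1 + beta^2) = 2
Numerator = (1+beta^2)*P*R = 1/105
Denominator = beta^2*P + R = 1/14 + 1/15 = 29/210
F_beta = 2/29

2/29


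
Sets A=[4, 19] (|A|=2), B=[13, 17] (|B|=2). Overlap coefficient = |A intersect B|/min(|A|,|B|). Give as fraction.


A intersect B = []
|A intersect B| = 0
min(|A|, |B|) = min(2, 2) = 2
Overlap = 0 / 2 = 0

0


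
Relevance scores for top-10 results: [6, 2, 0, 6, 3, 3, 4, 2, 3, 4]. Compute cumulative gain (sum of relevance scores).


Cumulative Gain = sum of relevance scores
Position 1: rel=6, running sum=6
Position 2: rel=2, running sum=8
Position 3: rel=0, running sum=8
Position 4: rel=6, running sum=14
Position 5: rel=3, running sum=17
Position 6: rel=3, running sum=20
Position 7: rel=4, running sum=24
Position 8: rel=2, running sum=26
Position 9: rel=3, running sum=29
Position 10: rel=4, running sum=33
CG = 33

33


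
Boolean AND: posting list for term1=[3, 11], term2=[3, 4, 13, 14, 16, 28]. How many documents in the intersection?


Boolean AND: find intersection of posting lists
term1 docs: [3, 11]
term2 docs: [3, 4, 13, 14, 16, 28]
Intersection: [3]
|intersection| = 1

1


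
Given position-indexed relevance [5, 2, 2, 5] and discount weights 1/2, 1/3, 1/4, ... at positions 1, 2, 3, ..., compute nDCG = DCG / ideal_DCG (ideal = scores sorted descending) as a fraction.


Position discount weights w_i = 1/(i+1) for i=1..4:
Weights = [1/2, 1/3, 1/4, 1/5]
Actual relevance: [5, 2, 2, 5]
DCG = 5/2 + 2/3 + 2/4 + 5/5 = 14/3
Ideal relevance (sorted desc): [5, 5, 2, 2]
Ideal DCG = 5/2 + 5/3 + 2/4 + 2/5 = 76/15
nDCG = DCG / ideal_DCG = 14/3 / 76/15 = 35/38

35/38


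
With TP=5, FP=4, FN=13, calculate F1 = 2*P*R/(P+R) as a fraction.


F1 = 2 * P * R / (P + R)
P = TP/(TP+FP) = 5/9 = 5/9
R = TP/(TP+FN) = 5/18 = 5/18
2 * P * R = 2 * 5/9 * 5/18 = 25/81
P + R = 5/9 + 5/18 = 5/6
F1 = 25/81 / 5/6 = 10/27

10/27


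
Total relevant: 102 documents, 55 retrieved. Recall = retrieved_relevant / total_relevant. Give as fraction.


Recall = retrieved_relevant / total_relevant
= 55 / 102
= 55 / (55 + 47)
= 55/102

55/102


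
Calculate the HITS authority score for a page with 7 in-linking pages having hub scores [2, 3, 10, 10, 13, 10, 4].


Authority = sum of hub scores of in-linkers
In-link 1: hub score = 2
In-link 2: hub score = 3
In-link 3: hub score = 10
In-link 4: hub score = 10
In-link 5: hub score = 13
In-link 6: hub score = 10
In-link 7: hub score = 4
Authority = 2 + 3 + 10 + 10 + 13 + 10 + 4 = 52

52


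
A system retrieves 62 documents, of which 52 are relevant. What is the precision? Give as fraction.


Precision = relevant_retrieved / total_retrieved
= 52 / 62
= 52 / (52 + 10)
= 26/31

26/31


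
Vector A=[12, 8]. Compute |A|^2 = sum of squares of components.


|A|^2 = sum of squared components
A[0]^2 = 12^2 = 144
A[1]^2 = 8^2 = 64
Sum = 144 + 64 = 208

208


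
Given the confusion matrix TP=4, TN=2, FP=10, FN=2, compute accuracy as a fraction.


Accuracy = (TP + TN) / (TP + TN + FP + FN)
TP + TN = 4 + 2 = 6
Total = 4 + 2 + 10 + 2 = 18
Accuracy = 6 / 18 = 1/3

1/3


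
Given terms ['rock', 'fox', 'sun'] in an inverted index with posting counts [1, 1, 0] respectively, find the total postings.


Summing posting list sizes:
'rock': 1 postings
'fox': 1 postings
'sun': 0 postings
Total = 1 + 1 + 0 = 2

2


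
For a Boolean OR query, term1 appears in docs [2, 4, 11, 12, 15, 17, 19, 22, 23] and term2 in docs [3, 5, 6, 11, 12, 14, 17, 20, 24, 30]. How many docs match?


Boolean OR: find union of posting lists
term1 docs: [2, 4, 11, 12, 15, 17, 19, 22, 23]
term2 docs: [3, 5, 6, 11, 12, 14, 17, 20, 24, 30]
Union: [2, 3, 4, 5, 6, 11, 12, 14, 15, 17, 19, 20, 22, 23, 24, 30]
|union| = 16

16


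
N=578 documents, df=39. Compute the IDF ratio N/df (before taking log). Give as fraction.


IDF ratio = N / df
= 578 / 39
= 578/39

578/39


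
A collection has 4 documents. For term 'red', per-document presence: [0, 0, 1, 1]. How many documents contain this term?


Checking each document for 'red':
Doc 1: absent
Doc 2: absent
Doc 3: present
Doc 4: present
df = sum of presences = 0 + 0 + 1 + 1 = 2

2


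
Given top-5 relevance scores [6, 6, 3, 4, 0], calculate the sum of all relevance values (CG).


Cumulative Gain = sum of relevance scores
Position 1: rel=6, running sum=6
Position 2: rel=6, running sum=12
Position 3: rel=3, running sum=15
Position 4: rel=4, running sum=19
Position 5: rel=0, running sum=19
CG = 19

19


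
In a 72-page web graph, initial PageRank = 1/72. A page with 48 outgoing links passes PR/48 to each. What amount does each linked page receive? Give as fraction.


Initial PR = 1/72 = 1/72
Outlinks = 48
Contribution per link = PR / outlinks
= 1/72 / 48
= 1/3456

1/3456


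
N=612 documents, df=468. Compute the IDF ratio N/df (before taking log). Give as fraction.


IDF ratio = N / df
= 612 / 468
= 17/13

17/13


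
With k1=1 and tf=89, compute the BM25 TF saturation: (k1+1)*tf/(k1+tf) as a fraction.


BM25 TF component = (k1+1)*tf / (k1+tf)
k1 = 1, tf = 89
Numerator = (1+1)*89 = 178
Denominator = 1 + 89 = 90
= 178/90 = 89/45

89/45


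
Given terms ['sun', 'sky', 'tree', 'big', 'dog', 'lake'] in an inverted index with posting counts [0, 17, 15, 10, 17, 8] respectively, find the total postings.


Summing posting list sizes:
'sun': 0 postings
'sky': 17 postings
'tree': 15 postings
'big': 10 postings
'dog': 17 postings
'lake': 8 postings
Total = 0 + 17 + 15 + 10 + 17 + 8 = 67

67


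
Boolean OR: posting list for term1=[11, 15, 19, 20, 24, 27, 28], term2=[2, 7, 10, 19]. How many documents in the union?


Boolean OR: find union of posting lists
term1 docs: [11, 15, 19, 20, 24, 27, 28]
term2 docs: [2, 7, 10, 19]
Union: [2, 7, 10, 11, 15, 19, 20, 24, 27, 28]
|union| = 10

10


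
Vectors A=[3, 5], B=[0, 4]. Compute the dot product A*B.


Dot product = sum of element-wise products
A[0]*B[0] = 3*0 = 0
A[1]*B[1] = 5*4 = 20
Sum = 0 + 20 = 20

20


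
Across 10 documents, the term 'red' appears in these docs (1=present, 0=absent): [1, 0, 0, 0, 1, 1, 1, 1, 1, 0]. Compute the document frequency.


Checking each document for 'red':
Doc 1: present
Doc 2: absent
Doc 3: absent
Doc 4: absent
Doc 5: present
Doc 6: present
Doc 7: present
Doc 8: present
Doc 9: present
Doc 10: absent
df = sum of presences = 1 + 0 + 0 + 0 + 1 + 1 + 1 + 1 + 1 + 0 = 6

6


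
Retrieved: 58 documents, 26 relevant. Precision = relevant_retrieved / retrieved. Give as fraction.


Precision = relevant_retrieved / total_retrieved
= 26 / 58
= 26 / (26 + 32)
= 13/29

13/29


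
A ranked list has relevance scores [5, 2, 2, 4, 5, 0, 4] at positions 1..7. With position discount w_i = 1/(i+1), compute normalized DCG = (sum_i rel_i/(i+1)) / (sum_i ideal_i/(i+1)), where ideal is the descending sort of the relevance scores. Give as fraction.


Position discount weights w_i = 1/(i+1) for i=1..7:
Weights = [1/2, 1/3, 1/4, 1/5, 1/6, 1/7, 1/8]
Actual relevance: [5, 2, 2, 4, 5, 0, 4]
DCG = 5/2 + 2/3 + 2/4 + 4/5 + 5/6 + 0/7 + 4/8 = 29/5
Ideal relevance (sorted desc): [5, 5, 4, 4, 2, 2, 0]
Ideal DCG = 5/2 + 5/3 + 4/4 + 4/5 + 2/6 + 2/7 + 0/8 = 461/70
nDCG = DCG / ideal_DCG = 29/5 / 461/70 = 406/461

406/461


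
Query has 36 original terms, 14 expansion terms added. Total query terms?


Original terms: 36
Expansion terms: 14
Total = 36 + 14 = 50

50


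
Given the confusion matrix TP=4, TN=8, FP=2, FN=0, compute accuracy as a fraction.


Accuracy = (TP + TN) / (TP + TN + FP + FN)
TP + TN = 4 + 8 = 12
Total = 4 + 8 + 2 + 0 = 14
Accuracy = 12 / 14 = 6/7

6/7


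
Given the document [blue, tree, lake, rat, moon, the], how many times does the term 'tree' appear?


Document has 6 words
Scanning for 'tree':
Found at positions: [1]
Count = 1

1


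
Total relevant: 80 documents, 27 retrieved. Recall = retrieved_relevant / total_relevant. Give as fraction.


Recall = retrieved_relevant / total_relevant
= 27 / 80
= 27 / (27 + 53)
= 27/80

27/80


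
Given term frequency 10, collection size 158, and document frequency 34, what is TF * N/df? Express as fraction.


TF * (N/df)
= 10 * (158/34)
= 10 * 79/17
= 790/17

790/17


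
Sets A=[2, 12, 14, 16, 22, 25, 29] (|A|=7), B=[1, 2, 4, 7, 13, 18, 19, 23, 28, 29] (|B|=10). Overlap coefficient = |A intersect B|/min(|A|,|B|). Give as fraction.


A intersect B = [2, 29]
|A intersect B| = 2
min(|A|, |B|) = min(7, 10) = 7
Overlap = 2 / 7 = 2/7

2/7


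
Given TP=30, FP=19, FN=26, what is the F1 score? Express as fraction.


F1 = 2 * P * R / (P + R)
P = TP/(TP+FP) = 30/49 = 30/49
R = TP/(TP+FN) = 30/56 = 15/28
2 * P * R = 2 * 30/49 * 15/28 = 225/343
P + R = 30/49 + 15/28 = 225/196
F1 = 225/343 / 225/196 = 4/7

4/7


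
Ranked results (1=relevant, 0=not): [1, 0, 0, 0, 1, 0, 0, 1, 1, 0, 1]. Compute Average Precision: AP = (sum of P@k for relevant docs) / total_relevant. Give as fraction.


Computing P@k for each relevant position:
Position 1: relevant, P@1 = 1/1 = 1
Position 2: not relevant
Position 3: not relevant
Position 4: not relevant
Position 5: relevant, P@5 = 2/5 = 2/5
Position 6: not relevant
Position 7: not relevant
Position 8: relevant, P@8 = 3/8 = 3/8
Position 9: relevant, P@9 = 4/9 = 4/9
Position 10: not relevant
Position 11: relevant, P@11 = 5/11 = 5/11
Sum of P@k = 1 + 2/5 + 3/8 + 4/9 + 5/11 = 10589/3960
AP = 10589/3960 / 5 = 10589/19800

10589/19800


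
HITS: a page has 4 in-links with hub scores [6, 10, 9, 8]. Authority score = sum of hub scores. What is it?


Authority = sum of hub scores of in-linkers
In-link 1: hub score = 6
In-link 2: hub score = 10
In-link 3: hub score = 9
In-link 4: hub score = 8
Authority = 6 + 10 + 9 + 8 = 33

33


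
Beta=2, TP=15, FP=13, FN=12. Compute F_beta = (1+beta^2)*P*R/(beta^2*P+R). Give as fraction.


P = TP/(TP+FP) = 15/28 = 15/28
R = TP/(TP+FN) = 15/27 = 5/9
beta^2 = 2^2 = 4
(1 + beta^2) = 5
Numerator = (1+beta^2)*P*R = 125/84
Denominator = beta^2*P + R = 15/7 + 5/9 = 170/63
F_beta = 75/136

75/136


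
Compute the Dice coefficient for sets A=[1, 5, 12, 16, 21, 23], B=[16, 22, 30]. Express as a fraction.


A intersect B = [16]
|A intersect B| = 1
|A| = 6, |B| = 3
Dice = 2*1 / (6+3)
= 2 / 9 = 2/9

2/9


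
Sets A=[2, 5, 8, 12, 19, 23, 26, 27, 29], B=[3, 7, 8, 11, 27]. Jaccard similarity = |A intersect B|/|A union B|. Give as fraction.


A intersect B = [8, 27]
|A intersect B| = 2
A union B = [2, 3, 5, 7, 8, 11, 12, 19, 23, 26, 27, 29]
|A union B| = 12
Jaccard = 2/12 = 1/6

1/6


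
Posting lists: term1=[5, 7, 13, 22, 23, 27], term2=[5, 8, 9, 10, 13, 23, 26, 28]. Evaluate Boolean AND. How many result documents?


Boolean AND: find intersection of posting lists
term1 docs: [5, 7, 13, 22, 23, 27]
term2 docs: [5, 8, 9, 10, 13, 23, 26, 28]
Intersection: [5, 13, 23]
|intersection| = 3

3


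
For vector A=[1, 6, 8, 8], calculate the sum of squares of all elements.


|A|^2 = sum of squared components
A[0]^2 = 1^2 = 1
A[1]^2 = 6^2 = 36
A[2]^2 = 8^2 = 64
A[3]^2 = 8^2 = 64
Sum = 1 + 36 + 64 + 64 = 165

165


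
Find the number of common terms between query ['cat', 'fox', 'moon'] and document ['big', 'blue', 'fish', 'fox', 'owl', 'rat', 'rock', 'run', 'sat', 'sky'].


Query terms: ['cat', 'fox', 'moon']
Document terms: ['big', 'blue', 'fish', 'fox', 'owl', 'rat', 'rock', 'run', 'sat', 'sky']
Common terms: ['fox']
Overlap count = 1

1


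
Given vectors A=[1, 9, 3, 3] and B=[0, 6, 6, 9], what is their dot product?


Dot product = sum of element-wise products
A[0]*B[0] = 1*0 = 0
A[1]*B[1] = 9*6 = 54
A[2]*B[2] = 3*6 = 18
A[3]*B[3] = 3*9 = 27
Sum = 0 + 54 + 18 + 27 = 99

99


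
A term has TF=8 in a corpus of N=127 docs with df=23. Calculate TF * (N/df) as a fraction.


TF * (N/df)
= 8 * (127/23)
= 8 * 127/23
= 1016/23

1016/23


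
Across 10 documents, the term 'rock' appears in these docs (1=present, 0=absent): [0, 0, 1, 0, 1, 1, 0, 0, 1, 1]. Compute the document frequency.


Checking each document for 'rock':
Doc 1: absent
Doc 2: absent
Doc 3: present
Doc 4: absent
Doc 5: present
Doc 6: present
Doc 7: absent
Doc 8: absent
Doc 9: present
Doc 10: present
df = sum of presences = 0 + 0 + 1 + 0 + 1 + 1 + 0 + 0 + 1 + 1 = 5

5


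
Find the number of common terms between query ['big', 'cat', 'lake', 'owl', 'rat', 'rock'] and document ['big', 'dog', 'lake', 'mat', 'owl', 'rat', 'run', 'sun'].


Query terms: ['big', 'cat', 'lake', 'owl', 'rat', 'rock']
Document terms: ['big', 'dog', 'lake', 'mat', 'owl', 'rat', 'run', 'sun']
Common terms: ['big', 'lake', 'owl', 'rat']
Overlap count = 4

4


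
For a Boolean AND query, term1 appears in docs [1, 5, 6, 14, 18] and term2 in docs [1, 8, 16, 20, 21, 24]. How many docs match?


Boolean AND: find intersection of posting lists
term1 docs: [1, 5, 6, 14, 18]
term2 docs: [1, 8, 16, 20, 21, 24]
Intersection: [1]
|intersection| = 1

1


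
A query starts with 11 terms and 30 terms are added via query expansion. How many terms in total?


Original terms: 11
Expansion terms: 30
Total = 11 + 30 = 41

41


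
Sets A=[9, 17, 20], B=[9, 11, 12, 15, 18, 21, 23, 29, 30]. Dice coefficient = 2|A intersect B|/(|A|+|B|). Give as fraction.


A intersect B = [9]
|A intersect B| = 1
|A| = 3, |B| = 9
Dice = 2*1 / (3+9)
= 2 / 12 = 1/6

1/6


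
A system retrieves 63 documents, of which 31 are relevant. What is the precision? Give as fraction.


Precision = relevant_retrieved / total_retrieved
= 31 / 63
= 31 / (31 + 32)
= 31/63

31/63


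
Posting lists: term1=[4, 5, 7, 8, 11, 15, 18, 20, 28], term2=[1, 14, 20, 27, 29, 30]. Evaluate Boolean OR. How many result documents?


Boolean OR: find union of posting lists
term1 docs: [4, 5, 7, 8, 11, 15, 18, 20, 28]
term2 docs: [1, 14, 20, 27, 29, 30]
Union: [1, 4, 5, 7, 8, 11, 14, 15, 18, 20, 27, 28, 29, 30]
|union| = 14

14


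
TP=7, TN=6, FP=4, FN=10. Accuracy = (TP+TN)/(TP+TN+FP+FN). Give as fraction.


Accuracy = (TP + TN) / (TP + TN + FP + FN)
TP + TN = 7 + 6 = 13
Total = 7 + 6 + 4 + 10 = 27
Accuracy = 13 / 27 = 13/27

13/27


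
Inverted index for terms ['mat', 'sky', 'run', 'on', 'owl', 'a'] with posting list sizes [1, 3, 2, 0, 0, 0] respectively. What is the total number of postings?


Summing posting list sizes:
'mat': 1 postings
'sky': 3 postings
'run': 2 postings
'on': 0 postings
'owl': 0 postings
'a': 0 postings
Total = 1 + 3 + 2 + 0 + 0 + 0 = 6

6


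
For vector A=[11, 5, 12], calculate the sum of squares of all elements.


|A|^2 = sum of squared components
A[0]^2 = 11^2 = 121
A[1]^2 = 5^2 = 25
A[2]^2 = 12^2 = 144
Sum = 121 + 25 + 144 = 290

290


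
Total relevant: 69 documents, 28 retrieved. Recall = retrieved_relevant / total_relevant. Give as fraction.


Recall = retrieved_relevant / total_relevant
= 28 / 69
= 28 / (28 + 41)
= 28/69

28/69


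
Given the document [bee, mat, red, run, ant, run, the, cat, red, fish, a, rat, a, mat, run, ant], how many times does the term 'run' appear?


Document has 16 words
Scanning for 'run':
Found at positions: [3, 5, 14]
Count = 3

3


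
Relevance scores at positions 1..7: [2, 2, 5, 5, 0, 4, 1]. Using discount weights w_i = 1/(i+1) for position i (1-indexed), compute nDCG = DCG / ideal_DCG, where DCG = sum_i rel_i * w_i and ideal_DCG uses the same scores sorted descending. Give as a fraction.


Position discount weights w_i = 1/(i+1) for i=1..7:
Weights = [1/2, 1/3, 1/4, 1/5, 1/6, 1/7, 1/8]
Actual relevance: [2, 2, 5, 5, 0, 4, 1]
DCG = 2/2 + 2/3 + 5/4 + 5/5 + 0/6 + 4/7 + 1/8 = 775/168
Ideal relevance (sorted desc): [5, 5, 4, 2, 2, 1, 0]
Ideal DCG = 5/2 + 5/3 + 4/4 + 2/5 + 2/6 + 1/7 + 0/8 = 423/70
nDCG = DCG / ideal_DCG = 775/168 / 423/70 = 3875/5076

3875/5076


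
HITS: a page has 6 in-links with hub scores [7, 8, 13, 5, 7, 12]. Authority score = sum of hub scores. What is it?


Authority = sum of hub scores of in-linkers
In-link 1: hub score = 7
In-link 2: hub score = 8
In-link 3: hub score = 13
In-link 4: hub score = 5
In-link 5: hub score = 7
In-link 6: hub score = 12
Authority = 7 + 8 + 13 + 5 + 7 + 12 = 52

52


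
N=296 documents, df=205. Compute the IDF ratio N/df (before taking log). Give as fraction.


IDF ratio = N / df
= 296 / 205
= 296/205

296/205


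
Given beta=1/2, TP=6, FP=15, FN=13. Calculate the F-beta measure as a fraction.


P = TP/(TP+FP) = 6/21 = 2/7
R = TP/(TP+FN) = 6/19 = 6/19
beta^2 = 1/2^2 = 1/4
(1 + beta^2) = 5/4
Numerator = (1+beta^2)*P*R = 15/133
Denominator = beta^2*P + R = 1/14 + 6/19 = 103/266
F_beta = 30/103

30/103


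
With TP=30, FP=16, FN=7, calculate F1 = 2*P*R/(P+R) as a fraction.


F1 = 2 * P * R / (P + R)
P = TP/(TP+FP) = 30/46 = 15/23
R = TP/(TP+FN) = 30/37 = 30/37
2 * P * R = 2 * 15/23 * 30/37 = 900/851
P + R = 15/23 + 30/37 = 1245/851
F1 = 900/851 / 1245/851 = 60/83

60/83


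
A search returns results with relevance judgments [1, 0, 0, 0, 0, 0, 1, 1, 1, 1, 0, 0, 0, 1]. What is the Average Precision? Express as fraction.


Computing P@k for each relevant position:
Position 1: relevant, P@1 = 1/1 = 1
Position 2: not relevant
Position 3: not relevant
Position 4: not relevant
Position 5: not relevant
Position 6: not relevant
Position 7: relevant, P@7 = 2/7 = 2/7
Position 8: relevant, P@8 = 3/8 = 3/8
Position 9: relevant, P@9 = 4/9 = 4/9
Position 10: relevant, P@10 = 5/10 = 1/2
Position 11: not relevant
Position 12: not relevant
Position 13: not relevant
Position 14: relevant, P@14 = 6/14 = 3/7
Sum of P@k = 1 + 2/7 + 3/8 + 4/9 + 1/2 + 3/7 = 1529/504
AP = 1529/504 / 6 = 1529/3024

1529/3024


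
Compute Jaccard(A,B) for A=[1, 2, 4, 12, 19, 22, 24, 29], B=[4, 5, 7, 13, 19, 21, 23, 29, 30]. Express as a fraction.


A intersect B = [4, 19, 29]
|A intersect B| = 3
A union B = [1, 2, 4, 5, 7, 12, 13, 19, 21, 22, 23, 24, 29, 30]
|A union B| = 14
Jaccard = 3/14 = 3/14

3/14


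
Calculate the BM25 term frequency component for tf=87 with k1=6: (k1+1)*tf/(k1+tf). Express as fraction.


BM25 TF component = (k1+1)*tf / (k1+tf)
k1 = 6, tf = 87
Numerator = (6+1)*87 = 609
Denominator = 6 + 87 = 93
= 609/93 = 203/31

203/31


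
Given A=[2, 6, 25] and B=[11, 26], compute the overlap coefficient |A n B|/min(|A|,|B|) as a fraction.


A intersect B = []
|A intersect B| = 0
min(|A|, |B|) = min(3, 2) = 2
Overlap = 0 / 2 = 0

0


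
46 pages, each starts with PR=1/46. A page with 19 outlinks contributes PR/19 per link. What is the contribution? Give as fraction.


Initial PR = 1/46 = 1/46
Outlinks = 19
Contribution per link = PR / outlinks
= 1/46 / 19
= 1/874

1/874


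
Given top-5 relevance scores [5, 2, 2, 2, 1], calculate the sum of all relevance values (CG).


Cumulative Gain = sum of relevance scores
Position 1: rel=5, running sum=5
Position 2: rel=2, running sum=7
Position 3: rel=2, running sum=9
Position 4: rel=2, running sum=11
Position 5: rel=1, running sum=12
CG = 12

12


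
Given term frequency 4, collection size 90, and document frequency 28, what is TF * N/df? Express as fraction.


TF * (N/df)
= 4 * (90/28)
= 4 * 45/14
= 90/7

90/7


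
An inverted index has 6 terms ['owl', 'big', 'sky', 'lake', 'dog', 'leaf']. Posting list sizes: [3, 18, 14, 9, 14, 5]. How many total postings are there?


Summing posting list sizes:
'owl': 3 postings
'big': 18 postings
'sky': 14 postings
'lake': 9 postings
'dog': 14 postings
'leaf': 5 postings
Total = 3 + 18 + 14 + 9 + 14 + 5 = 63

63


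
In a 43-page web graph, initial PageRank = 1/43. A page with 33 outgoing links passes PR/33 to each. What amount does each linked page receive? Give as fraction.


Initial PR = 1/43 = 1/43
Outlinks = 33
Contribution per link = PR / outlinks
= 1/43 / 33
= 1/1419

1/1419


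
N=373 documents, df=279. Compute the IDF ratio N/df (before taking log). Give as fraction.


IDF ratio = N / df
= 373 / 279
= 373/279

373/279


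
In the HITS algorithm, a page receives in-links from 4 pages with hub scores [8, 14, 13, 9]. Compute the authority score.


Authority = sum of hub scores of in-linkers
In-link 1: hub score = 8
In-link 2: hub score = 14
In-link 3: hub score = 13
In-link 4: hub score = 9
Authority = 8 + 14 + 13 + 9 = 44

44


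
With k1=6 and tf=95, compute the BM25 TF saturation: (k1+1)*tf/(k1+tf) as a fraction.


BM25 TF component = (k1+1)*tf / (k1+tf)
k1 = 6, tf = 95
Numerator = (6+1)*95 = 665
Denominator = 6 + 95 = 101
= 665/101 = 665/101

665/101


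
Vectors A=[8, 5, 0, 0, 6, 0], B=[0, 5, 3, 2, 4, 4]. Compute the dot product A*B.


Dot product = sum of element-wise products
A[0]*B[0] = 8*0 = 0
A[1]*B[1] = 5*5 = 25
A[2]*B[2] = 0*3 = 0
A[3]*B[3] = 0*2 = 0
A[4]*B[4] = 6*4 = 24
A[5]*B[5] = 0*4 = 0
Sum = 0 + 25 + 0 + 0 + 24 + 0 = 49

49


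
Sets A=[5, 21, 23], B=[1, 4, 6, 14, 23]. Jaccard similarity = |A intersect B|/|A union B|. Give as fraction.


A intersect B = [23]
|A intersect B| = 1
A union B = [1, 4, 5, 6, 14, 21, 23]
|A union B| = 7
Jaccard = 1/7 = 1/7

1/7


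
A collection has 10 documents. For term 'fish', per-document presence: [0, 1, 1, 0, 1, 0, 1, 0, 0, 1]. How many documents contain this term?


Checking each document for 'fish':
Doc 1: absent
Doc 2: present
Doc 3: present
Doc 4: absent
Doc 5: present
Doc 6: absent
Doc 7: present
Doc 8: absent
Doc 9: absent
Doc 10: present
df = sum of presences = 0 + 1 + 1 + 0 + 1 + 0 + 1 + 0 + 0 + 1 = 5

5


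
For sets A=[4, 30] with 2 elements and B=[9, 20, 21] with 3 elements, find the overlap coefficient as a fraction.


A intersect B = []
|A intersect B| = 0
min(|A|, |B|) = min(2, 3) = 2
Overlap = 0 / 2 = 0

0


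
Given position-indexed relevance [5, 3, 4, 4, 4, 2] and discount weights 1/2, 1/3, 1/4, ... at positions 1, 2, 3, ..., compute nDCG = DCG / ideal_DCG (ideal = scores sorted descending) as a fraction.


Position discount weights w_i = 1/(i+1) for i=1..6:
Weights = [1/2, 1/3, 1/4, 1/5, 1/6, 1/7]
Actual relevance: [5, 3, 4, 4, 4, 2]
DCG = 5/2 + 3/3 + 4/4 + 4/5 + 4/6 + 2/7 = 1313/210
Ideal relevance (sorted desc): [5, 4, 4, 4, 3, 2]
Ideal DCG = 5/2 + 4/3 + 4/4 + 4/5 + 3/6 + 2/7 = 674/105
nDCG = DCG / ideal_DCG = 1313/210 / 674/105 = 1313/1348

1313/1348


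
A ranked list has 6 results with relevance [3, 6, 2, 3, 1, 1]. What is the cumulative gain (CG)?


Cumulative Gain = sum of relevance scores
Position 1: rel=3, running sum=3
Position 2: rel=6, running sum=9
Position 3: rel=2, running sum=11
Position 4: rel=3, running sum=14
Position 5: rel=1, running sum=15
Position 6: rel=1, running sum=16
CG = 16

16


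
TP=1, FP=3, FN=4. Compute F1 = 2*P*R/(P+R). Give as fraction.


F1 = 2 * P * R / (P + R)
P = TP/(TP+FP) = 1/4 = 1/4
R = TP/(TP+FN) = 1/5 = 1/5
2 * P * R = 2 * 1/4 * 1/5 = 1/10
P + R = 1/4 + 1/5 = 9/20
F1 = 1/10 / 9/20 = 2/9

2/9


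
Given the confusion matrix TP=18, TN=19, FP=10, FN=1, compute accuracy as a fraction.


Accuracy = (TP + TN) / (TP + TN + FP + FN)
TP + TN = 18 + 19 = 37
Total = 18 + 19 + 10 + 1 = 48
Accuracy = 37 / 48 = 37/48

37/48


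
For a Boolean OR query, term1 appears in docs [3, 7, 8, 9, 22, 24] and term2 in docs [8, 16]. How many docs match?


Boolean OR: find union of posting lists
term1 docs: [3, 7, 8, 9, 22, 24]
term2 docs: [8, 16]
Union: [3, 7, 8, 9, 16, 22, 24]
|union| = 7

7


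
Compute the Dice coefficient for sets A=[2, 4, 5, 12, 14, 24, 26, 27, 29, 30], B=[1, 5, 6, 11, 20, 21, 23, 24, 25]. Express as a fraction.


A intersect B = [5, 24]
|A intersect B| = 2
|A| = 10, |B| = 9
Dice = 2*2 / (10+9)
= 4 / 19 = 4/19

4/19


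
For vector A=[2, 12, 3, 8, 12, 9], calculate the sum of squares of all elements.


|A|^2 = sum of squared components
A[0]^2 = 2^2 = 4
A[1]^2 = 12^2 = 144
A[2]^2 = 3^2 = 9
A[3]^2 = 8^2 = 64
A[4]^2 = 12^2 = 144
A[5]^2 = 9^2 = 81
Sum = 4 + 144 + 9 + 64 + 144 + 81 = 446

446


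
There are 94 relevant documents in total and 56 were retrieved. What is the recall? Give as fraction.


Recall = retrieved_relevant / total_relevant
= 56 / 94
= 56 / (56 + 38)
= 28/47

28/47


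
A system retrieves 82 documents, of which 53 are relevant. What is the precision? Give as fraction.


Precision = relevant_retrieved / total_retrieved
= 53 / 82
= 53 / (53 + 29)
= 53/82

53/82


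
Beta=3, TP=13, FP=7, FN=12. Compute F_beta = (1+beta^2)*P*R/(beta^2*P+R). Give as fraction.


P = TP/(TP+FP) = 13/20 = 13/20
R = TP/(TP+FN) = 13/25 = 13/25
beta^2 = 3^2 = 9
(1 + beta^2) = 10
Numerator = (1+beta^2)*P*R = 169/50
Denominator = beta^2*P + R = 117/20 + 13/25 = 637/100
F_beta = 26/49

26/49


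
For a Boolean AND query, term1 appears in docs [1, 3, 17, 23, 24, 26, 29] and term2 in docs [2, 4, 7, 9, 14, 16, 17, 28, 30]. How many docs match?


Boolean AND: find intersection of posting lists
term1 docs: [1, 3, 17, 23, 24, 26, 29]
term2 docs: [2, 4, 7, 9, 14, 16, 17, 28, 30]
Intersection: [17]
|intersection| = 1

1


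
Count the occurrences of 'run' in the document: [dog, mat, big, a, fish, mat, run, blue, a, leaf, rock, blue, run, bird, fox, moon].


Document has 16 words
Scanning for 'run':
Found at positions: [6, 12]
Count = 2

2


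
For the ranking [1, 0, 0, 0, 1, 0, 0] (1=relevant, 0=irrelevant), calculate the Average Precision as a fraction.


Computing P@k for each relevant position:
Position 1: relevant, P@1 = 1/1 = 1
Position 2: not relevant
Position 3: not relevant
Position 4: not relevant
Position 5: relevant, P@5 = 2/5 = 2/5
Position 6: not relevant
Position 7: not relevant
Sum of P@k = 1 + 2/5 = 7/5
AP = 7/5 / 2 = 7/10

7/10


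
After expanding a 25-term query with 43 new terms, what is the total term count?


Original terms: 25
Expansion terms: 43
Total = 25 + 43 = 68

68


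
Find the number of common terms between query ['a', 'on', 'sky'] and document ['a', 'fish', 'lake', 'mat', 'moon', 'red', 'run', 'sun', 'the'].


Query terms: ['a', 'on', 'sky']
Document terms: ['a', 'fish', 'lake', 'mat', 'moon', 'red', 'run', 'sun', 'the']
Common terms: ['a']
Overlap count = 1

1


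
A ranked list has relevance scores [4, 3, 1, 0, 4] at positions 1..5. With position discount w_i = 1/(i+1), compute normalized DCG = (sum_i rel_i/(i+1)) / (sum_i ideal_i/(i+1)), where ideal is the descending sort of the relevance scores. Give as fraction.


Position discount weights w_i = 1/(i+1) for i=1..5:
Weights = [1/2, 1/3, 1/4, 1/5, 1/6]
Actual relevance: [4, 3, 1, 0, 4]
DCG = 4/2 + 3/3 + 1/4 + 0/5 + 4/6 = 47/12
Ideal relevance (sorted desc): [4, 4, 3, 1, 0]
Ideal DCG = 4/2 + 4/3 + 3/4 + 1/5 + 0/6 = 257/60
nDCG = DCG / ideal_DCG = 47/12 / 257/60 = 235/257

235/257


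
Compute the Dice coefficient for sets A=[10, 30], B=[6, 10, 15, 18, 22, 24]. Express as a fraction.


A intersect B = [10]
|A intersect B| = 1
|A| = 2, |B| = 6
Dice = 2*1 / (2+6)
= 2 / 8 = 1/4

1/4


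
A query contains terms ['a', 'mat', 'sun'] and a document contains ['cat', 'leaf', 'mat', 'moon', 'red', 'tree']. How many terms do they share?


Query terms: ['a', 'mat', 'sun']
Document terms: ['cat', 'leaf', 'mat', 'moon', 'red', 'tree']
Common terms: ['mat']
Overlap count = 1

1


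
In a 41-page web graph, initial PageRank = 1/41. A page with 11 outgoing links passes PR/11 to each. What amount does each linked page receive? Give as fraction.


Initial PR = 1/41 = 1/41
Outlinks = 11
Contribution per link = PR / outlinks
= 1/41 / 11
= 1/451

1/451


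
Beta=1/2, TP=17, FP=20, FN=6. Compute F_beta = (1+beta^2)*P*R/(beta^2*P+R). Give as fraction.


P = TP/(TP+FP) = 17/37 = 17/37
R = TP/(TP+FN) = 17/23 = 17/23
beta^2 = 1/2^2 = 1/4
(1 + beta^2) = 5/4
Numerator = (1+beta^2)*P*R = 1445/3404
Denominator = beta^2*P + R = 17/148 + 17/23 = 2907/3404
F_beta = 85/171

85/171


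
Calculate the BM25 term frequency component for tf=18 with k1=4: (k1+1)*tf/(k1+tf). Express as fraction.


BM25 TF component = (k1+1)*tf / (k1+tf)
k1 = 4, tf = 18
Numerator = (4+1)*18 = 90
Denominator = 4 + 18 = 22
= 90/22 = 45/11

45/11


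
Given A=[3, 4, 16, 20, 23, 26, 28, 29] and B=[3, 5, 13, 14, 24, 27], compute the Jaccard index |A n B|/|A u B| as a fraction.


A intersect B = [3]
|A intersect B| = 1
A union B = [3, 4, 5, 13, 14, 16, 20, 23, 24, 26, 27, 28, 29]
|A union B| = 13
Jaccard = 1/13 = 1/13

1/13


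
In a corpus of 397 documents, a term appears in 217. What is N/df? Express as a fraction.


IDF ratio = N / df
= 397 / 217
= 397/217

397/217


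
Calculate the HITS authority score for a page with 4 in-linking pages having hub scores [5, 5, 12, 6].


Authority = sum of hub scores of in-linkers
In-link 1: hub score = 5
In-link 2: hub score = 5
In-link 3: hub score = 12
In-link 4: hub score = 6
Authority = 5 + 5 + 12 + 6 = 28

28


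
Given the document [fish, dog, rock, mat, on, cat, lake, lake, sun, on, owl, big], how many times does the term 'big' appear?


Document has 12 words
Scanning for 'big':
Found at positions: [11]
Count = 1

1


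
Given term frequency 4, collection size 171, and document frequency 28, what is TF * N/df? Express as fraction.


TF * (N/df)
= 4 * (171/28)
= 4 * 171/28
= 171/7

171/7


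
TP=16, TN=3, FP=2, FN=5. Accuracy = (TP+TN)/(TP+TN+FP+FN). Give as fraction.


Accuracy = (TP + TN) / (TP + TN + FP + FN)
TP + TN = 16 + 3 = 19
Total = 16 + 3 + 2 + 5 = 26
Accuracy = 19 / 26 = 19/26

19/26


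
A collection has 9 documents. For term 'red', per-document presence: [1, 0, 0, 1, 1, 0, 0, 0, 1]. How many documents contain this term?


Checking each document for 'red':
Doc 1: present
Doc 2: absent
Doc 3: absent
Doc 4: present
Doc 5: present
Doc 6: absent
Doc 7: absent
Doc 8: absent
Doc 9: present
df = sum of presences = 1 + 0 + 0 + 1 + 1 + 0 + 0 + 0 + 1 = 4

4


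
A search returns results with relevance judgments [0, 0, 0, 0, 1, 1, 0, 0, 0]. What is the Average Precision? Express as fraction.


Computing P@k for each relevant position:
Position 1: not relevant
Position 2: not relevant
Position 3: not relevant
Position 4: not relevant
Position 5: relevant, P@5 = 1/5 = 1/5
Position 6: relevant, P@6 = 2/6 = 1/3
Position 7: not relevant
Position 8: not relevant
Position 9: not relevant
Sum of P@k = 1/5 + 1/3 = 8/15
AP = 8/15 / 2 = 4/15

4/15


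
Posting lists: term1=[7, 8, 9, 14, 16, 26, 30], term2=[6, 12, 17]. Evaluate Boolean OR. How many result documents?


Boolean OR: find union of posting lists
term1 docs: [7, 8, 9, 14, 16, 26, 30]
term2 docs: [6, 12, 17]
Union: [6, 7, 8, 9, 12, 14, 16, 17, 26, 30]
|union| = 10

10


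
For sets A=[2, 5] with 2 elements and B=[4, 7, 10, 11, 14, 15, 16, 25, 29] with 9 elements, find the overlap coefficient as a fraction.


A intersect B = []
|A intersect B| = 0
min(|A|, |B|) = min(2, 9) = 2
Overlap = 0 / 2 = 0

0


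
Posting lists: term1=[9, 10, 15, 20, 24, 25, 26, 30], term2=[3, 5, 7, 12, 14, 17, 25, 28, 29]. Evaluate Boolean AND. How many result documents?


Boolean AND: find intersection of posting lists
term1 docs: [9, 10, 15, 20, 24, 25, 26, 30]
term2 docs: [3, 5, 7, 12, 14, 17, 25, 28, 29]
Intersection: [25]
|intersection| = 1

1


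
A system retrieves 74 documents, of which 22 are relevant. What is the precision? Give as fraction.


Precision = relevant_retrieved / total_retrieved
= 22 / 74
= 22 / (22 + 52)
= 11/37

11/37


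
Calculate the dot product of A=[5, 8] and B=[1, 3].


Dot product = sum of element-wise products
A[0]*B[0] = 5*1 = 5
A[1]*B[1] = 8*3 = 24
Sum = 5 + 24 = 29

29


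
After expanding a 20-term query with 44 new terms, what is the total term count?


Original terms: 20
Expansion terms: 44
Total = 20 + 44 = 64

64


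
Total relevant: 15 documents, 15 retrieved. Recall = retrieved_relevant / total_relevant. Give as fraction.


Recall = retrieved_relevant / total_relevant
= 15 / 15
= 15 / (15 + 0)
= 1

1


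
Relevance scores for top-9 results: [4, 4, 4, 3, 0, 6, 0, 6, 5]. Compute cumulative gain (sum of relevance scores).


Cumulative Gain = sum of relevance scores
Position 1: rel=4, running sum=4
Position 2: rel=4, running sum=8
Position 3: rel=4, running sum=12
Position 4: rel=3, running sum=15
Position 5: rel=0, running sum=15
Position 6: rel=6, running sum=21
Position 7: rel=0, running sum=21
Position 8: rel=6, running sum=27
Position 9: rel=5, running sum=32
CG = 32

32


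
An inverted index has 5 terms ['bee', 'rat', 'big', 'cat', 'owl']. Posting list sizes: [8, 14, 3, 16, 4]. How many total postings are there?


Summing posting list sizes:
'bee': 8 postings
'rat': 14 postings
'big': 3 postings
'cat': 16 postings
'owl': 4 postings
Total = 8 + 14 + 3 + 16 + 4 = 45

45


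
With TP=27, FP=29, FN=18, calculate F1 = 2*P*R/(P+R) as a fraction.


F1 = 2 * P * R / (P + R)
P = TP/(TP+FP) = 27/56 = 27/56
R = TP/(TP+FN) = 27/45 = 3/5
2 * P * R = 2 * 27/56 * 3/5 = 81/140
P + R = 27/56 + 3/5 = 303/280
F1 = 81/140 / 303/280 = 54/101

54/101


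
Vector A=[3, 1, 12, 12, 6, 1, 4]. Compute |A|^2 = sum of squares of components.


|A|^2 = sum of squared components
A[0]^2 = 3^2 = 9
A[1]^2 = 1^2 = 1
A[2]^2 = 12^2 = 144
A[3]^2 = 12^2 = 144
A[4]^2 = 6^2 = 36
A[5]^2 = 1^2 = 1
A[6]^2 = 4^2 = 16
Sum = 9 + 1 + 144 + 144 + 36 + 1 + 16 = 351

351


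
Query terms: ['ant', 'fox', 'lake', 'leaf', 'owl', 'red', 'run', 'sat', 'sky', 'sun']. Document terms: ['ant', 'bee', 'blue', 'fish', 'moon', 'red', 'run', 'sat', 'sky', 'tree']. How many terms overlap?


Query terms: ['ant', 'fox', 'lake', 'leaf', 'owl', 'red', 'run', 'sat', 'sky', 'sun']
Document terms: ['ant', 'bee', 'blue', 'fish', 'moon', 'red', 'run', 'sat', 'sky', 'tree']
Common terms: ['ant', 'red', 'run', 'sat', 'sky']
Overlap count = 5

5


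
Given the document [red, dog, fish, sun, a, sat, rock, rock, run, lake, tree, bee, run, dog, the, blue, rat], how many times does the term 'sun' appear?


Document has 17 words
Scanning for 'sun':
Found at positions: [3]
Count = 1

1


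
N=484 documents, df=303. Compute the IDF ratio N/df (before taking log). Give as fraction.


IDF ratio = N / df
= 484 / 303
= 484/303

484/303


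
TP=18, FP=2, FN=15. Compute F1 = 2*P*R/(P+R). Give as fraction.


F1 = 2 * P * R / (P + R)
P = TP/(TP+FP) = 18/20 = 9/10
R = TP/(TP+FN) = 18/33 = 6/11
2 * P * R = 2 * 9/10 * 6/11 = 54/55
P + R = 9/10 + 6/11 = 159/110
F1 = 54/55 / 159/110 = 36/53

36/53


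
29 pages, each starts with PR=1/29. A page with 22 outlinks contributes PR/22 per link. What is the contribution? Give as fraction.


Initial PR = 1/29 = 1/29
Outlinks = 22
Contribution per link = PR / outlinks
= 1/29 / 22
= 1/638

1/638


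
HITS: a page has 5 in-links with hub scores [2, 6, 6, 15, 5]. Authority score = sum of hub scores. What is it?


Authority = sum of hub scores of in-linkers
In-link 1: hub score = 2
In-link 2: hub score = 6
In-link 3: hub score = 6
In-link 4: hub score = 15
In-link 5: hub score = 5
Authority = 2 + 6 + 6 + 15 + 5 = 34

34


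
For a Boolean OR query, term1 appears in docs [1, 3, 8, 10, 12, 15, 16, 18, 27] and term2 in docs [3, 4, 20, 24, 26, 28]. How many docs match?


Boolean OR: find union of posting lists
term1 docs: [1, 3, 8, 10, 12, 15, 16, 18, 27]
term2 docs: [3, 4, 20, 24, 26, 28]
Union: [1, 3, 4, 8, 10, 12, 15, 16, 18, 20, 24, 26, 27, 28]
|union| = 14

14
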